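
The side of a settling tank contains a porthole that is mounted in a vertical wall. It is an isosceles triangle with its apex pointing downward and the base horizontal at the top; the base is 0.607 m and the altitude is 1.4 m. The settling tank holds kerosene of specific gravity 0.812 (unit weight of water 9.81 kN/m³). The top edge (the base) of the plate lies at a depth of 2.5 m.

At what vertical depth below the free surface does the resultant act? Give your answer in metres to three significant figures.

γ = 0.812 × 9.81 = 7.96572 kN/m³.
With the apex down, the centroid sits h/3 = 1.4/3 = 0.466667 m below the base (the top edge), so the centroid depth is h_c = 2.5 + 0.466667 = 2.96667 m.
A = ½ × 0.607 × 1.4 = 0.4249 m².
Resultant F = γ·h_c·A = 7.96572 × 2.96667 × 0.4249 = 10.0411 kN.
I_c = b·h³/36 = 0.607 × 1.4³/36 = 0.0462669 m⁴.
Centre of pressure: y_p = y_c + I_c/(y_c·A) = 2.96667 + 0.0462669/(2.96667 × 0.4249) = 2.96667 + 0.0367041 = 3.00337 m along the plane.

h_p = 3.00 m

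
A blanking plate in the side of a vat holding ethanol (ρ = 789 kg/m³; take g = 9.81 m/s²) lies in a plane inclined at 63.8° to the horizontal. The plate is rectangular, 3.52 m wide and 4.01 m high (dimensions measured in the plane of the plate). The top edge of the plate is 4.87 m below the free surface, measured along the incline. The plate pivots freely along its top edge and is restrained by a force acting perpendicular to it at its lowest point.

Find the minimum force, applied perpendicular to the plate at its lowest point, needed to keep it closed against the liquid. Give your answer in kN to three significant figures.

P ≈ 370 kN

γ = ρg = 789 × 9.81 / 1000 = 7.74009 kN/m³.
Let θ = 63.8° be the plate's angle to the horizontal; measure y along the incline from where the plane meets the free surface. Vertical depth h = y·sinθ with sinθ = 0.897258.
The centroid lies 4.01/2 = 2.005 m below the top edge, so y_c = 4.87 + 2.005 = 6.875 m and h_c = 6.875 × 0.897258 = 6.16865 m.
A = 3.52 × 4.01 = 14.1152 m².
Resultant F = γ·h_c·A = 7.74009 × 6.16865 × 14.1152 = 673.943 kN.
I_c = b·h³/12 = 3.52 × 4.01³/12 = 18.9145 m⁴.
Centre of pressure: y_p = y_c + I_c/(y_c·A) = 6.875 + 18.9145/(6.875 × 14.1152) = 6.875 + 0.19491 = 7.06991 m along the plane.
The resultant acts 2.005 + 0.19491 = 2.19991 m (along the plate) below the hinge at the top edge, so the moment about the hinge is M = F × 2.19991 = 673.943 × 2.19991 = 1482.61 kN·m.
A normal force at the bottom, 4.01 m from the hinge, must supply this moment: P = 1482.61/4.01 = 369.728 kN.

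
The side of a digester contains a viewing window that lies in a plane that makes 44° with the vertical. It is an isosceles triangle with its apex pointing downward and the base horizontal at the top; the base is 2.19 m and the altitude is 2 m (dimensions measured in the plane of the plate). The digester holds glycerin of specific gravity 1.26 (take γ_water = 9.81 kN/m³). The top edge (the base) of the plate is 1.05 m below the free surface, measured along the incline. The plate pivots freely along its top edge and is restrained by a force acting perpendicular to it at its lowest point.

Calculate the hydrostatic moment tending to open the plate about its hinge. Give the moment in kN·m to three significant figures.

γ = 1.26 × 9.81 = 12.3606 kN/m³.
The plate makes 44° with the vertical, i.e. θ = 90° − 44° = 46° to the horizontal. Measuring y along the incline from the free-surface line, vertical depth h = y·sinθ with sinθ = 0.719340.
With the apex down, the centroid sits h/3 = 2/3 = 0.666667 m below the base (the top edge), so y_c = 1.05 + 0.666667 = 1.71667 m and h_c = 1.71667 × 0.719340 = 1.23487 m.
A = ½ × 2.19 × 2 = 2.19 m².
Resultant F = γ·h_c·A = 12.3606 × 1.23487 × 2.19 = 33.4276 kN.
I_c = b·h³/36 = 2.19 × 2³/36 = 0.486667 m⁴.
Centre of pressure: y_p = y_c + I_c/(y_c·A) = 1.71667 + 0.486667/(1.71667 × 2.19) = 1.71667 + 0.12945 = 1.84612 m along the plane.
The resultant acts 0.666667 + 0.12945 = 0.796117 m (along the plate) below the hinge at the top edge, so the moment about the hinge is M = F × 0.796117 = 33.4276 × 0.796117 = 26.6123 kN·m.

M ≈ 26.6 kN·m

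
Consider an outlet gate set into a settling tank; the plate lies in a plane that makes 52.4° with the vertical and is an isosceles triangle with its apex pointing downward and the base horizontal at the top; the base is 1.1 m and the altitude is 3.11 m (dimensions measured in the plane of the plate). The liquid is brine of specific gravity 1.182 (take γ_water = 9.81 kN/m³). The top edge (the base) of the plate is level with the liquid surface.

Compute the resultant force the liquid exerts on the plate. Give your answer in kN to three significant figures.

F ≈ 12.5 kN

γ = 1.182 × 9.81 = 11.59542 kN/m³.
The plate makes 52.4° with the vertical, i.e. θ = 90° − 52.4° = 37.6° to the horizontal. Measuring y along the incline from the free-surface line, vertical depth h = y·sinθ with sinθ = 0.610145.
With the apex down, the centroid sits h/3 = 3.11/3 = 1.03667 m below the base (the top edge), so y_c = 1.03667 m and h_c = 1.03667 × 0.610145 = 0.632519 m.
A = ½ × 1.1 × 3.11 = 1.7105 m².
Resultant F = γ·h_c·A = 11.59542 × 0.632519 × 1.7105 = 12.5454 kN.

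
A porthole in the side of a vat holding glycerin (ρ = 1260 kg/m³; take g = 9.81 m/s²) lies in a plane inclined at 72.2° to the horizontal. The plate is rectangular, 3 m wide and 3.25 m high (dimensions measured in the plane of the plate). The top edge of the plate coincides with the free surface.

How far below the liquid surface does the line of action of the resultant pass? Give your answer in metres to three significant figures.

h_p = 2.06 m

γ = ρg = 1260 × 9.81 / 1000 = 12.3606 kN/m³.
Let θ = 72.2° be the plate's angle to the horizontal; measure y along the incline from where the plane meets the free surface. Vertical depth h = y·sinθ with sinθ = 0.952129.
The centroid lies 3.25/2 = 1.625 m below the top edge, so y_c = 1.625 m and h_c = 1.625 × 0.952129 = 1.54721 m.
A = 3 × 3.25 = 9.75 m².
Resultant F = γ·h_c·A = 12.3606 × 1.54721 × 9.75 = 186.463 kN.
I_c = b·h³/12 = 3 × 3.25³/12 = 8.58203 m⁴.
Centre of pressure: y_p = y_c + I_c/(y_c·A) = 1.625 + 8.58203/(1.625 × 9.75) = 1.625 + 0.541667 = 2.16667 m along the plane.
Vertically, h_p = y_p·sinθ = 2.16667 × 0.952129 = 2.06295 m.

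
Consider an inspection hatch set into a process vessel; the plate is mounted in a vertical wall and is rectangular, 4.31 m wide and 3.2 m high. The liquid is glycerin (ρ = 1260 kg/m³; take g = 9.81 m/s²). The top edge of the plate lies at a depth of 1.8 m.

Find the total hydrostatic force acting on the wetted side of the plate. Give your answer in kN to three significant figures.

F ≈ 580 kN

γ = ρg = 1260 × 9.81 / 1000 = 12.3606 kN/m³.
The centroid lies 3.2/2 = 1.6 m below the top edge, so the centroid depth is h_c = 1.8 + 1.6 = 3.4 m.
A = 4.31 × 3.2 = 13.792 m².
Resultant F = γ·h_c·A = 12.3606 × 3.4 × 13.792 = 579.623 kN.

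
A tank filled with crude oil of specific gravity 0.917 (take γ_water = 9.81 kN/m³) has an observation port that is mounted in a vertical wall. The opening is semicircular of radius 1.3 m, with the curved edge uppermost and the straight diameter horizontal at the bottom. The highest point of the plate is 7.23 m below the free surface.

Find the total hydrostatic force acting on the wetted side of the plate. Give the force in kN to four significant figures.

γ = 0.917 × 9.81 = 8.99577 kN/m³.
The centroid lies 4r/(3π) = 0.551737 m above the diameter, so r − 4r/(3π) = 1.3 − 0.551737 = 0.748263 m below the topmost point, so the centroid depth is h_c = 7.23 + 0.748263 = 7.97826 m.
A = πr²/2 = π × 1.3²/2 = 2.65465 m².
Resultant F = γ·h_c·A = 8.99577 × 7.97826 × 2.65465 = 190.526 kN.

F ≈ 190.5 kN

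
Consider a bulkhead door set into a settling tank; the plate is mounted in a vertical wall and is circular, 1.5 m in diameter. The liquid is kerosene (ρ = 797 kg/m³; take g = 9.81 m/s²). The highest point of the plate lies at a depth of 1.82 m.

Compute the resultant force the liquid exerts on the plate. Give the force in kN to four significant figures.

F ≈ 35.51 kN

γ = ρg = 797 × 9.81 / 1000 = 7.81857 kN/m³.
The centroid is at the centre, 0.75 m below the top of the plate, so the centroid depth is h_c = 1.82 + 0.75 = 2.57 m.
A = π(0.75)² = 1.76715 m².
Resultant F = γ·h_c·A = 7.81857 × 2.57 × 1.76715 = 35.5086 kN.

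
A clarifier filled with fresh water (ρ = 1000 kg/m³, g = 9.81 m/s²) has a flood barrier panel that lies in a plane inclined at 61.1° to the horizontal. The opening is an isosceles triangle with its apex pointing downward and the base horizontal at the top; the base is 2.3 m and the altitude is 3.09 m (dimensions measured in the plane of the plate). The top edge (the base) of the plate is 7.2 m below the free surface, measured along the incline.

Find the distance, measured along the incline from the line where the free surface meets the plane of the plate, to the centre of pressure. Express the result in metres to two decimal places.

y_p = 8.29 m

γ = ρg = 1000 × 9.81 = 9810 N/m³ = 9.81 kN/m³.
Let θ = 61.1° be the plate's angle to the horizontal; measure y along the incline from where the plane meets the free surface. Vertical depth h = y·sinθ with sinθ = 0.875465.
With the apex down, the centroid sits h/3 = 3.09/3 = 1.03 m below the base (the top edge), so y_c = 7.2 + 1.03 = 8.23 m and h_c = 8.23 × 0.875465 = 7.20508 m.
A = ½ × 2.3 × 3.09 = 3.5535 m².
Resultant F = γ·h_c·A = 9.81 × 7.20508 × 3.5535 = 251.168 kN.
I_c = b·h³/36 = 2.3 × 3.09³/36 = 1.88495 m⁴.
Centre of pressure: y_p = y_c + I_c/(y_c·A) = 8.23 + 1.88495/(8.23 × 3.5535) = 8.23 + 0.0644531 = 8.29445 m along the plane.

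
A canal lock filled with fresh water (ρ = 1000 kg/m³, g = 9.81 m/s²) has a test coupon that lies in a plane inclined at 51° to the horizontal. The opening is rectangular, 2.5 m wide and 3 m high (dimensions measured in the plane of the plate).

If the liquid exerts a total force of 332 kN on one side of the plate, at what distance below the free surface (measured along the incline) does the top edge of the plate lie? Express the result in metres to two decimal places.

γ = ρg = 1000 × 9.81 = 9810 N/m³ = 9.81 kN/m³.
A = 2.5 × 3 = 7.5 m².
From F = γ·h_c·A, the centroid depth is h_c = 332/(9.81 × 7.5) = 4.5124 m.
Let θ = 51° be the plate's angle to the horizontal; measure y along the incline from where the plane meets the free surface. Vertical depth h = y·sinθ with sinθ = 0.777146.
Along the incline, y_c = h_c/sinθ = 4.5124/0.777146 = 5.80637 m.
The centroid lies 3/2 = 1.5 m below the top edge, so the top edge sits at y_top = 5.80637 − 1.5 = 4.30637 m along the incline.

y_top ≈ 4.31 m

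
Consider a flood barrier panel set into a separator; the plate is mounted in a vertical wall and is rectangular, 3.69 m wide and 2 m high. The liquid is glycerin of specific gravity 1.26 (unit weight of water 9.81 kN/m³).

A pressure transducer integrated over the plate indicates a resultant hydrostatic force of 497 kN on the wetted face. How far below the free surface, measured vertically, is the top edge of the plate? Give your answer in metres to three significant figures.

γ = 1.26 × 9.81 = 12.3606 kN/m³.
A = 3.69 × 2 = 7.38 m².
From F = γ·h_c·A, the centroid depth is h_c = 497/(12.3606 × 7.38) = 5.44829 m.
The centroid lies 2/2 = 1 m below the top edge, so the top edge sits at h_top = 5.44829 − 1 = 4.44829 m below the surface.

d_top ≈ 4.45 m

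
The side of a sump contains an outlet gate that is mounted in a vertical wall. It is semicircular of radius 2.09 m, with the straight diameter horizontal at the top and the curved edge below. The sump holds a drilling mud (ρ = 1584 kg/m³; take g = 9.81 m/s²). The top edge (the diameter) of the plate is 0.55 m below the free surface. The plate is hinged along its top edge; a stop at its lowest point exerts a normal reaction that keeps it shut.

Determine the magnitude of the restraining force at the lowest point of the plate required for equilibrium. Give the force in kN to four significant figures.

γ = ρg = 1584 × 9.81 / 1000 = 15.53904 kN/m³.
The centroid of a semicircle lies 4r/(3π) = 0.887024 m from the diameter, here below the top edge, so the centroid depth is h_c = 0.55 + 0.887024 = 1.43702 m.
A = πr²/2 = π × 2.09²/2 = 6.8614 m².
Resultant F = γ·h_c·A = 15.53904 × 1.43702 × 6.8614 = 153.214 kN.
I_c = (π/8 − 8/(9π))·r⁴ = 0.109757 × 2.09⁴ = 2.0942 m⁴.
Centre of pressure: y_p = y_c + I_c/(y_c·A) = 1.43702 + 2.0942/(1.43702 × 6.8614) = 1.43702 + 0.212394 = 1.64941 m along the plane.
The resultant acts 0.887024 + 0.212394 = 1.09942 m (along the plate) below the hinge at the top edge, so the moment about the hinge is M = F × 1.09942 = 153.214 × 1.09942 = 168.447 kN·m.
A normal force at the bottom, 2.09 m from the hinge, must supply this moment: P = 168.447/2.09 = 80.5967 kN.

P ≈ 80.60 kN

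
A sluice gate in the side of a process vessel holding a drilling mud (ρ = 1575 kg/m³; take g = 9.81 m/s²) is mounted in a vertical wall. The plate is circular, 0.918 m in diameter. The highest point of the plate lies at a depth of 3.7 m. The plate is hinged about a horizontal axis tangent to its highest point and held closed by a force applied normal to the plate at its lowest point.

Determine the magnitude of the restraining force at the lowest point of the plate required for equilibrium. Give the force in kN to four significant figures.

γ = ρg = 1575 × 9.81 / 1000 = 15.45075 kN/m³.
The centroid is at the centre, 0.459 m below the top of the plate, so the centroid depth is h_c = 3.7 + 0.459 = 4.159 m.
A = π(0.459)² = 0.661874 m².
Resultant F = γ·h_c·A = 15.45075 × 4.159 × 0.661874 = 42.5318 kN.
I_c = πr⁴/4 = π × 0.459⁴/4 = 0.0348611 m⁴.
Centre of pressure: y_p = y_c + I_c/(y_c·A) = 4.159 + 0.0348611/(4.159 × 0.661874) = 4.159 + 0.0126642 = 4.17166 m along the plane.
The resultant acts 0.459 + 0.0126642 = 0.471664 m (along the plate) below the hinge at the top edge, so the moment about the hinge is M = F × 0.471664 = 42.5318 × 0.471664 = 20.0607 kN·m.
A normal force at the bottom, 0.918 m from the hinge, must supply this moment: P = 20.0607/0.918 = 21.8526 kN.

P ≈ 21.85 kN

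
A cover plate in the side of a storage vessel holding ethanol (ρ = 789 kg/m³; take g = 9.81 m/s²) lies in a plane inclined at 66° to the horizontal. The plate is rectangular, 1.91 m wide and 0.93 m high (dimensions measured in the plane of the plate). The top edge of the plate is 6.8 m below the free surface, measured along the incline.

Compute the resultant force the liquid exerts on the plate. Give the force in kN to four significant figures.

γ = ρg = 789 × 9.81 / 1000 = 7.74009 kN/m³.
Let θ = 66° be the plate's angle to the horizontal; measure y along the incline from where the plane meets the free surface. Vertical depth h = y·sinθ with sinθ = 0.913545.
The centroid lies 0.93/2 = 0.465 m below the top edge, so y_c = 6.8 + 0.465 = 7.265 m and h_c = 7.265 × 0.913545 = 6.6369 m.
A = 1.91 × 0.93 = 1.7763 m².
Resultant F = γ·h_c·A = 7.74009 × 6.6369 × 1.7763 = 91.2489 kN.

F ≈ 91.25 kN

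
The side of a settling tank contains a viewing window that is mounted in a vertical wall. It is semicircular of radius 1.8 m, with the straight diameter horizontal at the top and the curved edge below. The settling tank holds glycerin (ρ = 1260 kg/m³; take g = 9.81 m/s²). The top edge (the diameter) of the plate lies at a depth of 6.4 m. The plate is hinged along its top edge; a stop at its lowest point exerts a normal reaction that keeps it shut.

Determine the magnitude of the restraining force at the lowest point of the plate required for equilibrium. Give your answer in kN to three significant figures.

P ≈ 199 kN

γ = ρg = 1260 × 9.81 / 1000 = 12.3606 kN/m³.
The centroid of a semicircle lies 4r/(3π) = 0.763944 m from the diameter, here below the top edge, so the centroid depth is h_c = 6.4 + 0.763944 = 7.16394 m.
A = πr²/2 = π × 1.8²/2 = 5.08938 m².
Resultant F = γ·h_c·A = 12.3606 × 7.16394 × 5.08938 = 450.668 kN.
I_c = (π/8 − 8/(9π))·r⁴ = 0.109757 × 1.8⁴ = 1.15219 m⁴.
Centre of pressure: y_p = y_c + I_c/(y_c·A) = 7.16394 + 1.15219/(7.16394 × 5.08938) = 7.16394 + 0.0316015 = 7.19554 m along the plane.
The resultant acts 0.763944 + 0.0316015 = 0.795545 m (along the plate) below the hinge at the top edge, so the moment about the hinge is M = F × 0.795545 = 450.668 × 0.795545 = 358.527 kN·m.
A normal force at the bottom, 1.8 m from the hinge, must supply this moment: P = 358.527/1.8 = 199.182 kN.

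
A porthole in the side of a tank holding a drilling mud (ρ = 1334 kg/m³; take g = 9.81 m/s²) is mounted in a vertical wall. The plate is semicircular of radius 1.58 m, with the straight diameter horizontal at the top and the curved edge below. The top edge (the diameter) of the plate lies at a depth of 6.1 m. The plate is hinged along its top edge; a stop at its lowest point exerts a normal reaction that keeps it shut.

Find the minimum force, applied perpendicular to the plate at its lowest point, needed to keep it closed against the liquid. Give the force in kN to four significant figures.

P ≈ 153.1 kN

γ = ρg = 1334 × 9.81 / 1000 = 13.08654 kN/m³.
The centroid of a semicircle lies 4r/(3π) = 0.670573 m from the diameter, here below the top edge, so the centroid depth is h_c = 6.1 + 0.670573 = 6.77057 m.
A = πr²/2 = π × 1.58²/2 = 3.92134 m².
Resultant F = γ·h_c·A = 13.08654 × 6.77057 × 3.92134 = 347.444 kN.
I_c = (π/8 − 8/(9π))·r⁴ = 0.109757 × 1.58⁴ = 0.684007 m⁴.
Centre of pressure: y_p = y_c + I_c/(y_c·A) = 6.77057 + 0.684007/(6.77057 × 3.92134) = 6.77057 + 0.0257633 = 6.79633 m along the plane.
The resultant acts 0.670573 + 0.0257633 = 0.696336 m (along the plate) below the hinge at the top edge, so the moment about the hinge is M = F × 0.696336 = 347.444 × 0.696336 = 241.938 kN·m.
A normal force at the bottom, 1.58 m from the hinge, must supply this moment: P = 241.938/1.58 = 153.125 kN.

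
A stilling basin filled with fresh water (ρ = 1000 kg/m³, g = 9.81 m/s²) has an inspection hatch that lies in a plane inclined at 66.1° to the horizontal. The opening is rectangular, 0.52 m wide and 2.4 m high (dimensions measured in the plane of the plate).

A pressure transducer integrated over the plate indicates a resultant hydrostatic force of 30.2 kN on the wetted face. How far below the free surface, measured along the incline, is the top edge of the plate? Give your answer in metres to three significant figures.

γ = ρg = 1000 × 9.81 = 9810 N/m³ = 9.81 kN/m³.
A = 0.52 × 2.4 = 1.248 m².
From F = γ·h_c·A, the centroid depth is h_c = 30.2/(9.81 × 1.248) = 2.46674 m.
Let θ = 66.1° be the plate's angle to the horizontal; measure y along the incline from where the plane meets the free surface. Vertical depth h = y·sinθ with sinθ = 0.914254.
Along the incline, y_c = h_c/sinθ = 2.46674/0.914254 = 2.69809 m.
The centroid lies 2.4/2 = 1.2 m below the top edge, so the top edge sits at y_top = 2.69809 − 1.2 = 1.49809 m along the incline.

y_top ≈ 1.50 m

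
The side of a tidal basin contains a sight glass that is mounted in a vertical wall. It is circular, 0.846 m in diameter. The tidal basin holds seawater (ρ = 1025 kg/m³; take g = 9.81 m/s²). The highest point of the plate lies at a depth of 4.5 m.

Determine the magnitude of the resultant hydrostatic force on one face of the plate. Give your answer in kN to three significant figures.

γ = ρg = 1025 × 9.81 / 1000 = 10.05525 kN/m³.
The centroid is at the centre, 0.423 m below the top of the plate, so the centroid depth is h_c = 4.5 + 0.423 = 4.923 m.
A = π(0.423)² = 0.562122 m².
Resultant F = γ·h_c·A = 10.05525 × 4.923 × 0.562122 = 27.8262 kN.

F ≈ 27.8 kN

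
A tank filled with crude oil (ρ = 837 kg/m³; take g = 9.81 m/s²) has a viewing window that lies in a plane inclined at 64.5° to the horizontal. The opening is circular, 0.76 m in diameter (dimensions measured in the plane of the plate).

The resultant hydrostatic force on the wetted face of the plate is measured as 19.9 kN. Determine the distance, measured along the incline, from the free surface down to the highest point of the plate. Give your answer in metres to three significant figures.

γ = ρg = 837 × 9.81 / 1000 = 8.21097 kN/m³.
A = π(0.38)² = 0.453646 m².
From F = γ·h_c·A, the centroid depth is h_c = 19.9/(8.21097 × 0.453646) = 5.34246 m.
Let θ = 64.5° be the plate's angle to the horizontal; measure y along the incline from where the plane meets the free surface. Vertical depth h = y·sinθ with sinθ = 0.902585.
Along the incline, y_c = h_c/sinθ = 5.34246/0.902585 = 5.91907 m.
The centroid is at the centre, 0.38 m below the top of the plate, so the highest point sits at y_top = 5.91907 − 0.38 = 5.53907 m along the incline.

y_top ≈ 5.54 m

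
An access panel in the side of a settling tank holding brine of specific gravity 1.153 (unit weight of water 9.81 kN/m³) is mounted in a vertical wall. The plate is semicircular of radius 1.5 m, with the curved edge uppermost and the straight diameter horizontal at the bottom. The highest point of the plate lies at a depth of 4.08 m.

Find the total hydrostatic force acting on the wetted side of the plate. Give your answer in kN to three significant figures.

γ = 1.153 × 9.81 = 11.31093 kN/m³.
The centroid lies 4r/(3π) = 0.63662 m above the diameter, so r − 4r/(3π) = 1.5 − 0.63662 = 0.86338 m below the topmost point, so the centroid depth is h_c = 4.08 + 0.86338 = 4.94338 m.
A = πr²/2 = π × 1.5²/2 = 3.53429 m².
Resultant F = γ·h_c·A = 11.31093 × 4.94338 × 3.53429 = 197.617 kN.

F ≈ 198 kN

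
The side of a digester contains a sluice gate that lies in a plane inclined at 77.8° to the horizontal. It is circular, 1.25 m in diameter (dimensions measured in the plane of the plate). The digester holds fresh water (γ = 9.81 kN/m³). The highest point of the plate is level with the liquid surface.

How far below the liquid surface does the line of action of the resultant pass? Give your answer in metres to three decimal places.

γ = 9.81 kN/m³.
Let θ = 77.8° be the plate's angle to the horizontal; measure y along the incline from where the plane meets the free surface. Vertical depth h = y·sinθ with sinθ = 0.977416.
The centroid is at the centre, 0.625 m below the top of the plate, so y_c = 0.625 m and h_c = 0.625 × 0.977416 = 0.610885 m.
A = π(0.625)² = 1.22718 m².
Resultant F = γ·h_c·A = 9.81 × 0.610885 × 1.22718 = 7.35422 kN.
I_c = πr⁴/4 = π × 0.625⁴/4 = 0.119842 m⁴.
Centre of pressure: y_p = y_c + I_c/(y_c·A) = 0.625 + 0.119842/(0.625 × 1.22718) = 0.625 + 0.15625 = 0.78125 m along the plane.
Vertically, h_p = y_p·sinθ = 0.78125 × 0.977416 = 0.763606 m.

h_p = 0.764 m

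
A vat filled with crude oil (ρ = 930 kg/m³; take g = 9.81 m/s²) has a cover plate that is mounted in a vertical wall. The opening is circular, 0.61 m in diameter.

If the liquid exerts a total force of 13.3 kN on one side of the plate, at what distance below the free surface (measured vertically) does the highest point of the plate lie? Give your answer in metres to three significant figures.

γ = ρg = 930 × 9.81 / 1000 = 9.1233 kN/m³.
A = π(0.305)² = 0.292247 m².
From F = γ·h_c·A, the centroid depth is h_c = 13.3/(9.1233 × 0.292247) = 4.98827 m.
The centroid is at the centre, 0.305 m below the top of the plate, so the highest point sits at h_top = 4.98827 − 0.305 = 4.68327 m below the surface.

d_top ≈ 4.68 m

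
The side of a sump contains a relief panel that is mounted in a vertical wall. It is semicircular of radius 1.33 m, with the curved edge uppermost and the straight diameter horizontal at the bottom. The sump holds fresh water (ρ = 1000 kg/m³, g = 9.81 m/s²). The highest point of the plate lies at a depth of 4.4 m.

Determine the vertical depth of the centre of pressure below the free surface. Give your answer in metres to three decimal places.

γ = ρg = 1000 × 9.81 = 9810 N/m³ = 9.81 kN/m³.
The centroid lies 4r/(3π) = 0.56447 m above the diameter, so r − 4r/(3π) = 1.33 − 0.56447 = 0.76553 m below the topmost point, so the centroid depth is h_c = 4.4 + 0.76553 = 5.16553 m.
A = πr²/2 = π × 1.33²/2 = 2.77858 m².
Resultant F = γ·h_c·A = 9.81 × 5.16553 × 2.77858 = 140.801 kN.
I_c = (π/8 − 8/(9π))·r⁴ = 0.109757 × 1.33⁴ = 0.34343 m⁴.
Centre of pressure: y_p = y_c + I_c/(y_c·A) = 5.16553 + 0.34343/(5.16553 × 2.77858) = 5.16553 + 0.0239277 = 5.18946 m along the plane.

h_p = 5.189 m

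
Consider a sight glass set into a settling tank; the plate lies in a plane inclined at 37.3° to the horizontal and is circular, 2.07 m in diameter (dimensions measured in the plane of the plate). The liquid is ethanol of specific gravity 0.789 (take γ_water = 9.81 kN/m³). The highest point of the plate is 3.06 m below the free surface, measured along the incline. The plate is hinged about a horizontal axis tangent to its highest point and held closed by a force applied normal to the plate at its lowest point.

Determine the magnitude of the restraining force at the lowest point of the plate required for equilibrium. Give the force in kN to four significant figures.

P ≈ 34.36 kN

γ = 0.789 × 9.81 = 7.74009 kN/m³.
Let θ = 37.3° be the plate's angle to the horizontal; measure y along the incline from where the plane meets the free surface. Vertical depth h = y·sinθ with sinθ = 0.605988.
The centroid is at the centre, 1.035 m below the top of the plate, so y_c = 3.06 + 1.035 = 4.095 m and h_c = 4.095 × 0.605988 = 2.48152 m.
A = π(1.035)² = 3.36535 m².
Resultant F = γ·h_c·A = 7.74009 × 2.48152 × 3.36535 = 64.6389 kN.
I_c = πr⁴/4 = π × 1.035⁴/4 = 0.901262 m⁴.
Centre of pressure: y_p = y_c + I_c/(y_c·A) = 4.095 + 0.901262/(4.095 × 3.36535) = 4.095 + 0.0653984 = 4.1604 m along the plane.
The resultant acts 1.035 + 0.0653984 = 1.1004 m (along the plate) below the hinge at the top edge, so the moment about the hinge is M = F × 1.1004 = 64.6389 × 1.1004 = 71.1286 kN·m.
A normal force at the bottom, 2.07 m from the hinge, must supply this moment: P = 71.1286/2.07 = 34.3616 kN.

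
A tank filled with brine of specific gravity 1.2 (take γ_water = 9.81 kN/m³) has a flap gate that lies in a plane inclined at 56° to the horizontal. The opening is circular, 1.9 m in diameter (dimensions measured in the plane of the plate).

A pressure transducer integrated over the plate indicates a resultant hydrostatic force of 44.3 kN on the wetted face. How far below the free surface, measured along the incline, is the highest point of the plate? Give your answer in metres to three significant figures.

y_top ≈ 0.651 m

γ = 1.2 × 9.81 = 11.772 kN/m³.
A = π(0.95)² = 2.83529 m².
From F = γ·h_c·A, the centroid depth is h_c = 44.3/(11.772 × 2.83529) = 1.32726 m.
Let θ = 56° be the plate's angle to the horizontal; measure y along the incline from where the plane meets the free surface. Vertical depth h = y·sinθ with sinθ = 0.829038.
Along the incline, y_c = h_c/sinθ = 1.32726/0.829038 = 1.60096 m.
The centroid is at the centre, 0.95 m below the top of the plate, so the highest point sits at y_top = 1.60096 − 0.95 = 0.65096 m along the incline.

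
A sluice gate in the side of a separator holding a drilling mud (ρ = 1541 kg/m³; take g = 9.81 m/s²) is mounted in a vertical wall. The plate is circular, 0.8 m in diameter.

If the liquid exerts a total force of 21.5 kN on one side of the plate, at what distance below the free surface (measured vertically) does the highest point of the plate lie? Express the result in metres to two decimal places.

d_top ≈ 2.43 m

γ = ρg = 1541 × 9.81 / 1000 = 15.11721 kN/m³.
A = π(0.4)² = 0.502655 m².
From F = γ·h_c·A, the centroid depth is h_c = 21.5/(15.11721 × 0.502655) = 2.82942 m.
The centroid is at the centre, 0.4 m below the top of the plate, so the highest point sits at h_top = 2.82942 − 0.4 = 2.42942 m below the surface.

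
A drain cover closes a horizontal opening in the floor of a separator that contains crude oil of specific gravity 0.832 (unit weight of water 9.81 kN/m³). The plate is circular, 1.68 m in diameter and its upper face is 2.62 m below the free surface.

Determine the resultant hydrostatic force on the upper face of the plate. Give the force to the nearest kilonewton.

γ = 0.832 × 9.81 = 8.16192 kN/m³.
The plate is horizontal, so pressure is uniform at p = γ·h = 8.16192 × 2.62 = 21.3842 kN/m².
A = π(0.84)² = 2.21671 m².
F = p·A = 21.3842 × 2.21671 = 47.4026 kN.

F ≈ 47 kN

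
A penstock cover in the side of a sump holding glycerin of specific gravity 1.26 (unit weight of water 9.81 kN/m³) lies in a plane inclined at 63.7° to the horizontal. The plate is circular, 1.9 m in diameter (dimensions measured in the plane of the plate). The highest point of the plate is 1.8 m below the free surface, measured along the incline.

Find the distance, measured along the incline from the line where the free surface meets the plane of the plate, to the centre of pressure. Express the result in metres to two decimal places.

γ = 1.26 × 9.81 = 12.3606 kN/m³.
Let θ = 63.7° be the plate's angle to the horizontal; measure y along the incline from where the plane meets the free surface. Vertical depth h = y·sinθ with sinθ = 0.896486.
The centroid is at the centre, 0.95 m below the top of the plate, so y_c = 1.8 + 0.95 = 2.75 m and h_c = 2.75 × 0.896486 = 2.46534 m.
A = π(0.95)² = 2.83529 m².
Resultant F = γ·h_c·A = 12.3606 × 2.46534 × 2.83529 = 86.4 kN.
I_c = πr⁴/4 = π × 0.95⁴/4 = 0.639712 m⁴.
Centre of pressure: y_p = y_c + I_c/(y_c·A) = 2.75 + 0.639712/(2.75 × 2.83529) = 2.75 + 0.0820454 = 2.83205 m along the plane.

y_p = 2.83 m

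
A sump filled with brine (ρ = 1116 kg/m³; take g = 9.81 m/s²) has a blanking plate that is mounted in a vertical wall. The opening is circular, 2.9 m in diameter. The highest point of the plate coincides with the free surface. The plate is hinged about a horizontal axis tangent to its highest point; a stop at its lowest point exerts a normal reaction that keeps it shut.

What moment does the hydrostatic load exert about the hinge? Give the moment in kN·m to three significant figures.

γ = ρg = 1116 × 9.81 / 1000 = 10.94796 kN/m³.
The centroid is at the centre, 1.45 m below the top of the plate, so the centroid depth is h_c = 1.45 m.
A = π(1.45)² = 6.6052 m².
Resultant F = γ·h_c·A = 10.94796 × 1.45 × 6.6052 = 104.855 kN.
I_c = πr⁴/4 = π × 1.45⁴/4 = 3.47186 m⁴.
Centre of pressure: y_p = y_c + I_c/(y_c·A) = 1.45 + 3.47186/(1.45 × 6.6052) = 1.45 + 0.3625 = 1.8125 m along the plane.
The resultant acts 1.45 + 0.3625 = 1.8125 m (along the plate) below the hinge at the top edge, so the moment about the hinge is M = F × 1.8125 = 104.855 × 1.8125 = 190.05 kN·m.

M ≈ 190 kN·m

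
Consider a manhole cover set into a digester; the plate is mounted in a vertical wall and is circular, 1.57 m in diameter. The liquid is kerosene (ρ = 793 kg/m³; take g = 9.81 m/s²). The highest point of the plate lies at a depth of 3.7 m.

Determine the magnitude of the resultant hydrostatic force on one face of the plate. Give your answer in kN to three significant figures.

F ≈ 67.5 kN

γ = ρg = 793 × 9.81 / 1000 = 7.77933 kN/m³.
The centroid is at the centre, 0.785 m below the top of the plate, so the centroid depth is h_c = 3.7 + 0.785 = 4.485 m.
A = π(0.785)² = 1.93593 m².
Resultant F = γ·h_c·A = 7.77933 × 4.485 × 1.93593 = 67.5452 kN.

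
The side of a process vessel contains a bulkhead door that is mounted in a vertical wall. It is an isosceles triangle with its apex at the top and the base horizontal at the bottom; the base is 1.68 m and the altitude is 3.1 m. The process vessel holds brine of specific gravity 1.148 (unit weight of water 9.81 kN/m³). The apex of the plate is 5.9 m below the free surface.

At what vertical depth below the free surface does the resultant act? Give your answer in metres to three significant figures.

h_p = 8.03 m

γ = 1.148 × 9.81 = 11.26188 kN/m³.
With the apex up, the centroid sits 2h/3 = 2 × 3.1/3 = 2.06667 m below the apex, so the centroid depth is h_c = 5.9 + 2.06667 = 7.96667 m.
A = ½ × 1.68 × 3.1 = 2.604 m².
Resultant F = γ·h_c·A = 11.26188 × 7.96667 × 2.604 = 233.63 kN.
I_c = b·h³/36 = 1.68 × 3.1³/36 = 1.39025 m⁴.
Centre of pressure: y_p = y_c + I_c/(y_c·A) = 7.96667 + 1.39025/(7.96667 × 2.604) = 7.96667 + 0.0670155 = 8.03369 m along the plane.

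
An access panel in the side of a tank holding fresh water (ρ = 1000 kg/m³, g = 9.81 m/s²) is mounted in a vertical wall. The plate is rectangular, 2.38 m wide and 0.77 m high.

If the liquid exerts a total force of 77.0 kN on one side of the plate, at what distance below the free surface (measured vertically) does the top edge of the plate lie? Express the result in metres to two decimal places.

d_top ≈ 3.90 m

γ = ρg = 1000 × 9.81 = 9810 N/m³ = 9.81 kN/m³.
A = 2.38 × 0.77 = 1.8326 m².
From F = γ·h_c·A, the centroid depth is h_c = 77.0/(9.81 × 1.8326) = 4.28306 m.
The centroid lies 0.77/2 = 0.385 m below the top edge, so the top edge sits at h_top = 4.28306 − 0.385 = 3.89806 m below the surface.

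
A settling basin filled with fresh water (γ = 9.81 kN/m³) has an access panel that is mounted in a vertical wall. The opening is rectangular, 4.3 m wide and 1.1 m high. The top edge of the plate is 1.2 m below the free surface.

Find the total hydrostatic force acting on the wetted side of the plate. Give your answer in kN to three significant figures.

γ = 9.81 kN/m³.
The centroid lies 1.1/2 = 0.55 m below the top edge, so the centroid depth is h_c = 1.2 + 0.55 = 1.75 m.
A = 4.3 × 1.1 = 4.73 m².
Resultant F = γ·h_c·A = 9.81 × 1.75 × 4.73 = 81.2023 kN.

F ≈ 81.2 kN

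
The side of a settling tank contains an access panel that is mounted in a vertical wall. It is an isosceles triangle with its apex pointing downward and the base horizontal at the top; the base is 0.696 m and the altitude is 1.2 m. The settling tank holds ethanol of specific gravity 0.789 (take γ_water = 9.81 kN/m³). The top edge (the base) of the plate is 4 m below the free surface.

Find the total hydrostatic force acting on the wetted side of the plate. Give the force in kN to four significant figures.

γ = 0.789 × 9.81 = 7.74009 kN/m³.
With the apex down, the centroid sits h/3 = 1.2/3 = 0.4 m below the base (the top edge), so the centroid depth is h_c = 4 + 0.4 = 4.4 m.
A = ½ × 0.696 × 1.2 = 0.4176 m².
Resultant F = γ·h_c·A = 7.74009 × 4.4 × 0.4176 = 14.222 kN.

F ≈ 14.22 kN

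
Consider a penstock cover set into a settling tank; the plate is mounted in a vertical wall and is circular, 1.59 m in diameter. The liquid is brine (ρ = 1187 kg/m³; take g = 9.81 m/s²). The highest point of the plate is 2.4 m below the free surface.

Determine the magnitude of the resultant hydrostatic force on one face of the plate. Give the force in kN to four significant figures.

F ≈ 73.87 kN

γ = ρg = 1187 × 9.81 / 1000 = 11.64447 kN/m³.
The centroid is at the centre, 0.795 m below the top of the plate, so the centroid depth is h_c = 2.4 + 0.795 = 3.195 m.
A = π(0.795)² = 1.98557 m².
Resultant F = γ·h_c·A = 11.64447 × 3.195 × 1.98557 = 73.8713 kN.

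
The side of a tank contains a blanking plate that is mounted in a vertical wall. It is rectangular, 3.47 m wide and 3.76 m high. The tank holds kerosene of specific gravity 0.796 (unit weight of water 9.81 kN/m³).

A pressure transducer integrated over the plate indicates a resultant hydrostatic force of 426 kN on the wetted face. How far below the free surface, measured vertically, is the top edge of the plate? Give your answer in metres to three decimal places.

γ = 0.796 × 9.81 = 7.80876 kN/m³.
A = 3.47 × 3.76 = 13.0472 m².
From F = γ·h_c·A, the centroid depth is h_c = 426/(7.80876 × 13.0472) = 4.18129 m.
The centroid lies 3.76/2 = 1.88 m below the top edge, so the top edge sits at h_top = 4.18129 − 1.88 = 2.30129 m below the surface.

d_top ≈ 2.301 m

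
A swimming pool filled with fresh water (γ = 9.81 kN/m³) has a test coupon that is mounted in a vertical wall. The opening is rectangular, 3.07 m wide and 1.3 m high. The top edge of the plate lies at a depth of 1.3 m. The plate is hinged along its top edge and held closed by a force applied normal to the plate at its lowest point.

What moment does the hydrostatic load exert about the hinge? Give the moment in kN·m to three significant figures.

γ = 9.81 kN/m³.
The centroid lies 1.3/2 = 0.65 m below the top edge, so the centroid depth is h_c = 1.3 + 0.65 = 1.95 m.
A = 3.07 × 1.3 = 3.991 m².
Resultant F = γ·h_c·A = 9.81 × 1.95 × 3.991 = 76.3458 kN.
I_c = b·h³/12 = 3.07 × 1.3³/12 = 0.562066 m⁴.
Centre of pressure: y_p = y_c + I_c/(y_c·A) = 1.95 + 0.562066/(1.95 × 3.991) = 1.95 + 0.0722222 = 2.02222 m along the plane.
The resultant acts 0.65 + 0.0722222 = 0.722222 m (along the plate) below the hinge at the top edge, so the moment about the hinge is M = F × 0.722222 = 76.3458 × 0.722222 = 55.1386 kN·m.

M ≈ 55.1 kN·m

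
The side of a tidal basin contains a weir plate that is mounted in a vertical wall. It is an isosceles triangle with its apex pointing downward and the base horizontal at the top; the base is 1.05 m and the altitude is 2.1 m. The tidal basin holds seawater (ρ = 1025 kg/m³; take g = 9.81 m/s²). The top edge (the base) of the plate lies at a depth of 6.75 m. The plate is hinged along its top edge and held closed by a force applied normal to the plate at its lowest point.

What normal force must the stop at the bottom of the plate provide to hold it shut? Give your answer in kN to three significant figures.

P ≈ 28.8 kN

γ = ρg = 1025 × 9.81 / 1000 = 10.05525 kN/m³.
With the apex down, the centroid sits h/3 = 2.1/3 = 0.7 m below the base (the top edge), so the centroid depth is h_c = 6.75 + 0.7 = 7.45 m.
A = ½ × 1.05 × 2.1 = 1.1025 m².
Resultant F = γ·h_c·A = 10.05525 × 7.45 × 1.1025 = 82.5901 kN.
I_c = b·h³/36 = 1.05 × 2.1³/36 = 0.270113 m⁴.
Centre of pressure: y_p = y_c + I_c/(y_c·A) = 7.45 + 0.270113/(7.45 × 1.1025) = 7.45 + 0.032886 = 7.48289 m along the plane.
The resultant acts 0.7 + 0.032886 = 0.732886 m (along the plate) below the hinge at the top edge, so the moment about the hinge is M = F × 0.732886 = 82.5901 × 0.732886 = 60.5291 kN·m.
A normal force at the bottom, 2.1 m from the hinge, must supply this moment: P = 60.5291/2.1 = 28.8234 kN.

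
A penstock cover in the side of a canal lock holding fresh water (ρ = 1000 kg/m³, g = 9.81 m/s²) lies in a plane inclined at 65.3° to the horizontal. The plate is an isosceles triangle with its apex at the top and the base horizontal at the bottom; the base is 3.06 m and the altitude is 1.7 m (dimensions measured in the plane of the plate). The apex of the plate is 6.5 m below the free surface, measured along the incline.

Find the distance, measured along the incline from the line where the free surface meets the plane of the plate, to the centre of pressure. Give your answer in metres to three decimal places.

γ = ρg = 1000 × 9.81 = 9810 N/m³ = 9.81 kN/m³.
Let θ = 65.3° be the plate's angle to the horizontal; measure y along the incline from where the plane meets the free surface. Vertical depth h = y·sinθ with sinθ = 0.908508.
With the apex up, the centroid sits 2h/3 = 2 × 1.7/3 = 1.13333 m below the apex, so y_c = 6.5 + 1.13333 = 7.63333 m and h_c = 7.63333 × 0.908508 = 6.93494 m.
A = ½ × 3.06 × 1.7 = 2.601 m².
Resultant F = γ·h_c·A = 9.81 × 6.93494 × 2.601 = 176.951 kN.
I_c = b·h³/36 = 3.06 × 1.7³/36 = 0.417605 m⁴.
Centre of pressure: y_p = y_c + I_c/(y_c·A) = 7.63333 + 0.417605/(7.63333 × 2.601) = 7.63333 + 0.0210335 = 7.65436 m along the plane.

y_p = 7.654 m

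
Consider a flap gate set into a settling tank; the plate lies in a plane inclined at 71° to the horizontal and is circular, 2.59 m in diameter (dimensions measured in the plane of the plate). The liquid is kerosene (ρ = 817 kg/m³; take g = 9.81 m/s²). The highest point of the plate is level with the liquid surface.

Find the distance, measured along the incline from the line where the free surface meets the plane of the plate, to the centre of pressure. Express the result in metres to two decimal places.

y_p = 1.62 m

γ = ρg = 817 × 9.81 / 1000 = 8.01477 kN/m³.
Let θ = 71° be the plate's angle to the horizontal; measure y along the incline from where the plane meets the free surface. Vertical depth h = y·sinθ with sinθ = 0.945519.
The centroid is at the centre, 1.295 m below the top of the plate, so y_c = 1.295 m and h_c = 1.295 × 0.945519 = 1.22445 m.
A = π(1.295)² = 5.26853 m².
Resultant F = γ·h_c·A = 8.01477 × 1.22445 × 5.26853 = 51.7037 kN.
I_c = πr⁴/4 = π × 1.295⁴/4 = 2.20886 m⁴.
Centre of pressure: y_p = y_c + I_c/(y_c·A) = 1.295 + 2.20886/(1.295 × 5.26853) = 1.295 + 0.323749 = 1.61875 m along the plane.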